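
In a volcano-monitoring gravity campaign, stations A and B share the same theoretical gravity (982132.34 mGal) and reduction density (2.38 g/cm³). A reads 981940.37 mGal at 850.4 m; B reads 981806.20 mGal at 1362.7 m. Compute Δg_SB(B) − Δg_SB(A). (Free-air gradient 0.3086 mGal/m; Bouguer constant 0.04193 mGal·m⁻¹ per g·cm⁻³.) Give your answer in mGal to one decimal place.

-27.2

Δg_SB(A) = 981940.37 − 982132.34 + 0.3086×850.4 − 0.04193×2.38×850.4 = -14.40 mGal
Δg_SB(B) = 981806.20 − 982132.34 + 0.3086×1362.7 − 0.04193×2.38×1362.7 = -41.60 mGal
Difference = -41.60 − (-14.40) = -27.20 mGal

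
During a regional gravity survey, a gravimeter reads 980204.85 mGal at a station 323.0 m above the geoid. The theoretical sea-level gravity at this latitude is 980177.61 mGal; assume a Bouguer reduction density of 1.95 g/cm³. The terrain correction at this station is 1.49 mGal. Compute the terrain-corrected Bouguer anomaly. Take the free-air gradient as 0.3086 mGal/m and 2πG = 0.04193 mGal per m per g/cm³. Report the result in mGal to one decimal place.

Free-air correction = 0.3086 × 323.0 = 99.68 mGal
Free-air anomaly = 980204.85 − 980177.61 + (99.68) = 126.92 mGal
Bouguer slab correction = 0.04193 × 1.95 × 323.0 = 26.41 mGal
Simple Bouguer anomaly = 126.92 − (26.41) = 100.51 mGal
Complete Bouguer anomaly = 100.51 + 1.49 = 102.00 mGal

102.0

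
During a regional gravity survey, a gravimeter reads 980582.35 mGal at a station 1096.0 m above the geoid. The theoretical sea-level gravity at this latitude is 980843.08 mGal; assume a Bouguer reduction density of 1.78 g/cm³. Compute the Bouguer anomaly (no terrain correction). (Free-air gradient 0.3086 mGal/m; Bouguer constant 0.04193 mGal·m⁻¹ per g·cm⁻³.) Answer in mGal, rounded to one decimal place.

Free-air correction = 0.3086 × 1096.0 = 338.23 mGal
Free-air anomaly = 980582.35 − 980843.08 + (338.23) = 77.50 mGal
Bouguer slab correction = 0.04193 × 1.78 × 1096.0 = 81.80 mGal
Simple Bouguer anomaly = 77.50 − (81.80) = -4.30 mGal

-4.3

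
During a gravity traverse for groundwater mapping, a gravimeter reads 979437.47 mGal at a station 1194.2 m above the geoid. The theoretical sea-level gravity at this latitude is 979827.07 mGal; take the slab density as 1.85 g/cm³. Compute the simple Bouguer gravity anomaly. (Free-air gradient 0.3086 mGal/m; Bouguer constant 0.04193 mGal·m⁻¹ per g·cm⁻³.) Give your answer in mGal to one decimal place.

-113.7

Free-air correction = 0.3086 × 1194.2 = 368.53 mGal
Free-air anomaly = 979437.47 − 979827.07 + (368.53) = -21.07 mGal
Bouguer slab correction = 0.04193 × 1.85 × 1194.2 = 92.63 mGal
Simple Bouguer anomaly = -21.07 − (92.63) = -113.70 mGal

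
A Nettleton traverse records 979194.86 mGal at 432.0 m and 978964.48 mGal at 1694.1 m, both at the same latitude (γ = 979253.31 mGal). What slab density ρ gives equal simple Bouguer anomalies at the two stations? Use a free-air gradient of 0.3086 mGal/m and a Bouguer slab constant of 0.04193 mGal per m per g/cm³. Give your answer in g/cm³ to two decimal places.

3.01

Δg_obs = 978964.48 − 979194.86 = -230.38 mGal over Δh = 1694.1 − 432.0 = 1262.1 m
Equal Bouguer anomalies ⇒ Δg_obs + (0.3086 − 0.04193ρ)·Δh = 0
0.3086 − 0.04193ρ = −Δg_obs/Δh = 0.18254
ρ = (0.3086 − 0.18254) / 0.04193 = 3.01 g/cm³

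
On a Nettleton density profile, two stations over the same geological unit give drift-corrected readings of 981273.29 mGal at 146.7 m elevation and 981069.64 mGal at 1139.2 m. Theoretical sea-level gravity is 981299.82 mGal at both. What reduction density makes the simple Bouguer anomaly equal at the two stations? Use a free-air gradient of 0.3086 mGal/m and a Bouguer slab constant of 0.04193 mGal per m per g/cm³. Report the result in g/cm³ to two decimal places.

Δg_obs = 981069.64 − 981273.29 = -203.65 mGal over Δh = 1139.2 − 146.7 = 992.5 m
Equal Bouguer anomalies ⇒ Δg_obs + (0.3086 − 0.04193ρ)·Δh = 0
0.3086 − 0.04193ρ = −Δg_obs/Δh = 0.20519
ρ = (0.3086 − 0.20519) / 0.04193 = 2.47 g/cm³

2.47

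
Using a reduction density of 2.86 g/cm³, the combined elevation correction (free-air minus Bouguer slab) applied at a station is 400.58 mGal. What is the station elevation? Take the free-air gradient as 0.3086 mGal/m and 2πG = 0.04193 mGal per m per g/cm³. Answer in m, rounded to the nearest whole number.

Combined gradient = 0.3086 − 0.04193 × 2.86 = 0.1886802 mGal/m
h = 400.58 / 0.1886802 = 2123.06 m

2123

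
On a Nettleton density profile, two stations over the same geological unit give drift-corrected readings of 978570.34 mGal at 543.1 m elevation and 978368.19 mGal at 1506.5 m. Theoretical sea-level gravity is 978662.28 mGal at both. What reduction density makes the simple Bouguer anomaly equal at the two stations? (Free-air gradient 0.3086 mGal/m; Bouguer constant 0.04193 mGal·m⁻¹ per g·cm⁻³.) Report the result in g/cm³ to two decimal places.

2.36

Δg_obs = 978368.19 − 978570.34 = -202.15 mGal over Δh = 1506.5 − 543.1 = 963.4 m
Equal Bouguer anomalies ⇒ Δg_obs + (0.3086 − 0.04193ρ)·Δh = 0
0.3086 − 0.04193ρ = −Δg_obs/Δh = 0.20983
ρ = (0.3086 − 0.20983) / 0.04193 = 2.36 g/cm³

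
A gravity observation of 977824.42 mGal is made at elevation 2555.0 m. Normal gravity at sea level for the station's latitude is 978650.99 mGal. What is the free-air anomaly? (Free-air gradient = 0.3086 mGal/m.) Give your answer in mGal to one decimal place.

-38.1

Free-air correction = 0.3086 × 2555.0 = 788.47 mGal
Free-air anomaly = 977824.42 − 978650.99 + (788.47) = -38.10 mGal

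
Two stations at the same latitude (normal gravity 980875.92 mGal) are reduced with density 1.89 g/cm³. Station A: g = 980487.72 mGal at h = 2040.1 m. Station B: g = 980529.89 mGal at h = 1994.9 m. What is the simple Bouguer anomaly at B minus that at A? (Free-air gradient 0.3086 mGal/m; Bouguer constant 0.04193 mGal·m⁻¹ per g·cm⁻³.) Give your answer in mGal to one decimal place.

Δg_SB(A) = 980487.72 − 980875.92 + 0.3086×2040.1 − 0.04193×1.89×2040.1 = 79.70 mGal
Δg_SB(B) = 980529.89 − 980875.92 + 0.3086×1994.9 − 0.04193×1.89×1994.9 = 111.50 mGal
Difference = 111.50 − (79.70) = 31.80 mGal

31.8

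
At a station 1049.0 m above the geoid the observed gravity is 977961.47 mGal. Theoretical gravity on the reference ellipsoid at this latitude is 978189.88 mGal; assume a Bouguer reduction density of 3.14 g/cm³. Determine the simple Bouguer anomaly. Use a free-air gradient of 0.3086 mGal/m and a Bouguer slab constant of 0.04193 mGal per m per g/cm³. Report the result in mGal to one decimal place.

Free-air correction = 0.3086 × 1049.0 = 323.72 mGal
Free-air anomaly = 977961.47 − 978189.88 + (323.72) = 95.31 mGal
Bouguer slab correction = 0.04193 × 3.14 × 1049.0 = 138.11 mGal
Simple Bouguer anomaly = 95.31 − (138.11) = -42.80 mGal

-42.8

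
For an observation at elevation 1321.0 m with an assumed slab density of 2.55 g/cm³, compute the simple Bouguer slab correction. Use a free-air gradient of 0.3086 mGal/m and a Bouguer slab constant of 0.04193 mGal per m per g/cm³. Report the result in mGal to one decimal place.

141.2

Bouguer slab correction = 0.04193 × 2.55 × 1321.0 = 141.2 mGal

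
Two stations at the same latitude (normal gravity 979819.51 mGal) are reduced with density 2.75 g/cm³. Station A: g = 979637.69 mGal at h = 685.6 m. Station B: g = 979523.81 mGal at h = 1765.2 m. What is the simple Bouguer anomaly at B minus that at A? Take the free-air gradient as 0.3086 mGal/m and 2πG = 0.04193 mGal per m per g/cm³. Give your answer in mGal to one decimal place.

94.8

Δg_SB(A) = 979637.69 − 979819.51 + 0.3086×685.6 − 0.04193×2.75×685.6 = -49.30 mGal
Δg_SB(B) = 979523.81 − 979819.51 + 0.3086×1765.2 − 0.04193×2.75×1765.2 = 45.50 mGal
Difference = 45.50 − (-49.30) = 94.80 mGal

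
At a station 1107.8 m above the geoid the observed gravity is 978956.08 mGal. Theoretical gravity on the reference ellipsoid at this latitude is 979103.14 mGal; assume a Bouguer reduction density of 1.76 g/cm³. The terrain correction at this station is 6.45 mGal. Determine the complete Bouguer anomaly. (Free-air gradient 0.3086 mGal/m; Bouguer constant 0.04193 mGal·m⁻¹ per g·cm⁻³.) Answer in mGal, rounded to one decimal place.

119.5

Free-air correction = 0.3086 × 1107.8 = 341.87 mGal
Free-air anomaly = 978956.08 − 979103.14 + (341.87) = 194.81 mGal
Bouguer slab correction = 0.04193 × 1.76 × 1107.8 = 81.75 mGal
Simple Bouguer anomaly = 194.81 − (81.75) = 113.06 mGal
Complete Bouguer anomaly = 113.06 + 6.45 = 119.51 mGal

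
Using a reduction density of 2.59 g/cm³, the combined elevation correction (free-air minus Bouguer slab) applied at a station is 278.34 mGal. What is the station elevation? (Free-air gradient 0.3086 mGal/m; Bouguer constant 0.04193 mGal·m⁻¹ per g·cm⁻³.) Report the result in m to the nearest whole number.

1392

Combined gradient = 0.3086 − 0.04193 × 2.59 = 0.2000013 mGal/m
h = 278.34 / 0.2000013 = 1391.69 m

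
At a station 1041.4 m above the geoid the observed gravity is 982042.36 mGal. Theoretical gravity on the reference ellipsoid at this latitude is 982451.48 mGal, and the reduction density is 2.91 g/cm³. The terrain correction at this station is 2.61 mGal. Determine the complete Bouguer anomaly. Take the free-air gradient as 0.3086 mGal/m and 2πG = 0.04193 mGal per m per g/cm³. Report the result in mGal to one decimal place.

Free-air correction = 0.3086 × 1041.4 = 321.38 mGal
Free-air anomaly = 982042.36 − 982451.48 + (321.38) = -87.74 mGal
Bouguer slab correction = 0.04193 × 2.91 × 1041.4 = 127.07 mGal
Simple Bouguer anomaly = -87.74 − (127.07) = -214.81 mGal
Complete Bouguer anomaly = -214.81 + 2.61 = -212.20 mGal

-212.2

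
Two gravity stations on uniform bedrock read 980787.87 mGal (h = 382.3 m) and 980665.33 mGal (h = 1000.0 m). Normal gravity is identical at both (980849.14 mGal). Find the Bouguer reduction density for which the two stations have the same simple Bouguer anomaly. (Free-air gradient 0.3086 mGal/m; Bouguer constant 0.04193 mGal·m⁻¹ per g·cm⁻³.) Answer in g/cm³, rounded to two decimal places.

2.63

Δg_obs = 980665.33 − 980787.87 = -122.54 mGal over Δh = 1000.0 − 382.3 = 617.7 m
Equal Bouguer anomalies ⇒ Δg_obs + (0.3086 − 0.04193ρ)·Δh = 0
0.3086 − 0.04193ρ = −Δg_obs/Δh = 0.19838
ρ = (0.3086 − 0.19838) / 0.04193 = 2.63 g/cm³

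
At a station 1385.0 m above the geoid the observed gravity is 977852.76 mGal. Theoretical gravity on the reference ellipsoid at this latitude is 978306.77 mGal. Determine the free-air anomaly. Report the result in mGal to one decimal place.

Free-air correction = 0.3086 × 1385.0 = 427.41 mGal
Free-air anomaly = 977852.76 − 978306.77 + (427.41) = -26.60 mGal

-26.6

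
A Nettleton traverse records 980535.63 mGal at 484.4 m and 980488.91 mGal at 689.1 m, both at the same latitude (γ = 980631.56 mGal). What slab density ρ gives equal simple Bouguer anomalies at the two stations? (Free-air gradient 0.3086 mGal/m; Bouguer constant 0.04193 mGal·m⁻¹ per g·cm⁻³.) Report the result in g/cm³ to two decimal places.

Δg_obs = 980488.91 − 980535.63 = -46.72 mGal over Δh = 689.1 − 484.4 = 204.7 m
Equal Bouguer anomalies ⇒ Δg_obs + (0.3086 − 0.04193ρ)·Δh = 0
0.3086 − 0.04193ρ = −Δg_obs/Δh = 0.22824
ρ = (0.3086 − 0.22824) / 0.04193 = 1.92 g/cm³

1.92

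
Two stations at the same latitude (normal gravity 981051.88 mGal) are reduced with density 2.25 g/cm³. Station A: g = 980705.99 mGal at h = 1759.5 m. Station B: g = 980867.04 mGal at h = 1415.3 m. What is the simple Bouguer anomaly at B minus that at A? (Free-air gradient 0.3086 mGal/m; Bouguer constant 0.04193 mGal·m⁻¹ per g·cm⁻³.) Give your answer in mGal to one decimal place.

Δg_SB(A) = 980705.99 − 981051.88 + 0.3086×1759.5 − 0.04193×2.25×1759.5 = 31.10 mGal
Δg_SB(B) = 980867.04 − 981051.88 + 0.3086×1415.3 − 0.04193×2.25×1415.3 = 118.40 mGal
Difference = 118.40 − (31.10) = 87.30 mGal

87.3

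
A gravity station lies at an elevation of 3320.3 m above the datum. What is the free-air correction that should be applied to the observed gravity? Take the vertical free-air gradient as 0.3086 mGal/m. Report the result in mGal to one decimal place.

1024.6

Free-air correction = 0.3086 × 3320.3 = 1024.6 mGal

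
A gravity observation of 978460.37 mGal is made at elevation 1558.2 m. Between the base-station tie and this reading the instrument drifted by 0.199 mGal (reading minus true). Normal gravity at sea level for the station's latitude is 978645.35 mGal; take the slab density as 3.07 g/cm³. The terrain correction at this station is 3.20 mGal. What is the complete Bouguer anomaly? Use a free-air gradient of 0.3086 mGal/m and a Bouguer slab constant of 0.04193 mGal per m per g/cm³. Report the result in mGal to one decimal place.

98.3

Drift-corrected reading = 978460.37 − (0.199) = 978460.171 mGal
Free-air correction = 0.3086 × 1558.2 = 480.86 mGal
Free-air anomaly = 978460.171 − 978645.35 + (480.86) = 295.681 mGal
Bouguer slab correction = 0.04193 × 3.07 × 1558.2 = 200.58 mGal
Simple Bouguer anomaly = 295.681 − (200.58) = 95.101 mGal
Complete Bouguer anomaly = 95.101 + 3.20 = 98.301 mGal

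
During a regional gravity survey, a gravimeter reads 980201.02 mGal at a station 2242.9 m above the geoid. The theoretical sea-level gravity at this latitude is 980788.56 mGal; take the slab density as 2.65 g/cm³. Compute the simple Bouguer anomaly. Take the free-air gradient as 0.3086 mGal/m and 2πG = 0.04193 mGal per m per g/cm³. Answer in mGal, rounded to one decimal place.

Free-air correction = 0.3086 × 2242.9 = 692.16 mGal
Free-air anomaly = 980201.02 − 980788.56 + (692.16) = 104.62 mGal
Bouguer slab correction = 0.04193 × 2.65 × 2242.9 = 249.22 mGal
Simple Bouguer anomaly = 104.62 − (249.22) = -144.60 mGal

-144.6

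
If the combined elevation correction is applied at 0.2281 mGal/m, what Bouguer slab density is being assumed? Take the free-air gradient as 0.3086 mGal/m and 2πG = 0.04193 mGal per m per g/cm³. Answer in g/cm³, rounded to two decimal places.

1.92

0.2281 = 0.3086 − 0.04193 × ρ
ρ = (0.3086 − 0.2281) / 0.04193 = 1.92 g/cm³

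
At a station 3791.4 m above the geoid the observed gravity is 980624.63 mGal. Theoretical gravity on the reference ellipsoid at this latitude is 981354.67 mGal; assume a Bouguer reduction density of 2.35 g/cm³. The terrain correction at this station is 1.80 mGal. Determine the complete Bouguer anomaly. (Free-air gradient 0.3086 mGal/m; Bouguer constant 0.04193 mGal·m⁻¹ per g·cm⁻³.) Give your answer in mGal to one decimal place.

Free-air correction = 0.3086 × 3791.4 = 1170.03 mGal
Free-air anomaly = 980624.63 − 981354.67 + (1170.03) = 439.99 mGal
Bouguer slab correction = 0.04193 × 2.35 × 3791.4 = 373.59 mGal
Simple Bouguer anomaly = 439.99 − (373.59) = 66.40 mGal
Complete Bouguer anomaly = 66.40 + 1.80 = 68.20 mGal

68.2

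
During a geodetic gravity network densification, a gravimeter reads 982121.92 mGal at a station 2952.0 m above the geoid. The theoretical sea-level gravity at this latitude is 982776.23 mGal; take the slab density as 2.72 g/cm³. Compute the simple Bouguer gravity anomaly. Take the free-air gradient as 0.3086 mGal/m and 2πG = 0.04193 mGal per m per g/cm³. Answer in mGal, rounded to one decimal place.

Free-air correction = 0.3086 × 2952.0 = 910.99 mGal
Free-air anomaly = 982121.92 − 982776.23 + (910.99) = 256.68 mGal
Bouguer slab correction = 0.04193 × 2.72 × 2952.0 = 336.67 mGal
Simple Bouguer anomaly = 256.68 − (336.67) = -79.99 mGal

-80.0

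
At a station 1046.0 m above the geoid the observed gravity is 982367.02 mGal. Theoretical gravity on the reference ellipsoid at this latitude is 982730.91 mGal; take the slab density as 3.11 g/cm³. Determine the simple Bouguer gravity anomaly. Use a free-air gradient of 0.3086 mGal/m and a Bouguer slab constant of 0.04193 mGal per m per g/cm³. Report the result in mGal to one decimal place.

-177.5

Free-air correction = 0.3086 × 1046.0 = 322.80 mGal
Free-air anomaly = 982367.02 − 982730.91 + (322.80) = -41.09 mGal
Bouguer slab correction = 0.04193 × 3.11 × 1046.0 = 136.40 mGal
Simple Bouguer anomaly = -41.09 − (136.40) = -177.49 mGal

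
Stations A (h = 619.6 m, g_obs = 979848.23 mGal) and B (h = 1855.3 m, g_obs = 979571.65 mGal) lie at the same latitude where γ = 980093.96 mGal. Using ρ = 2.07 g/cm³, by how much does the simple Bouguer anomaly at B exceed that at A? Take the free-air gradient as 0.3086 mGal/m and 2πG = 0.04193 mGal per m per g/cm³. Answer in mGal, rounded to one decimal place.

Δg_SB(A) = 979848.23 − 980093.96 + 0.3086×619.6 − 0.04193×2.07×619.6 = -108.30 mGal
Δg_SB(B) = 979571.65 − 980093.96 + 0.3086×1855.3 − 0.04193×2.07×1855.3 = -110.80 mGal
Difference = -110.80 − (-108.30) = -2.50 mGal

-2.5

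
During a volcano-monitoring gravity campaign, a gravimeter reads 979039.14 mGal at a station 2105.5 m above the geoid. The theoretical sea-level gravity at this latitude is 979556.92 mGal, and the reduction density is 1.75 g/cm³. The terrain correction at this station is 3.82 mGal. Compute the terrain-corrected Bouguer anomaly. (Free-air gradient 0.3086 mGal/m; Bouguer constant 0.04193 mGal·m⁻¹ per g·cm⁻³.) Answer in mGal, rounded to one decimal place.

-18.7

Free-air correction = 0.3086 × 2105.5 = 649.76 mGal
Free-air anomaly = 979039.14 − 979556.92 + (649.76) = 131.98 mGal
Bouguer slab correction = 0.04193 × 1.75 × 2105.5 = 154.50 mGal
Simple Bouguer anomaly = 131.98 − (154.50) = -22.52 mGal
Complete Bouguer anomaly = -22.52 + 3.82 = -18.70 mGal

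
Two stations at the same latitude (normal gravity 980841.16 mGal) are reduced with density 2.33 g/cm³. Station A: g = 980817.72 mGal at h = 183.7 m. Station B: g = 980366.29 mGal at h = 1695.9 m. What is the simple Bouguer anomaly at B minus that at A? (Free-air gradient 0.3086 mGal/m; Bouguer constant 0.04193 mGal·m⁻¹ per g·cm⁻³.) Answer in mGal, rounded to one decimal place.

Δg_SB(A) = 980817.72 − 980841.16 + 0.3086×183.7 − 0.04193×2.33×183.7 = 15.30 mGal
Δg_SB(B) = 980366.29 − 980841.16 + 0.3086×1695.9 − 0.04193×2.33×1695.9 = -117.20 mGal
Difference = -117.20 − (15.30) = -132.50 mGal

-132.5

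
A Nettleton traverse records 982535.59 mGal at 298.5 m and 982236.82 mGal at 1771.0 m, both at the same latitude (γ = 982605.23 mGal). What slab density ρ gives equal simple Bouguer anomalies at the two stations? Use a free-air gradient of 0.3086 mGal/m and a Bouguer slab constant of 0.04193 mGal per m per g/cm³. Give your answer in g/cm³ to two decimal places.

Δg_obs = 982236.82 − 982535.59 = -298.77 mGal over Δh = 1771.0 − 298.5 = 1472.5 m
Equal Bouguer anomalies ⇒ Δg_obs + (0.3086 − 0.04193ρ)·Δh = 0
0.3086 − 0.04193ρ = −Δg_obs/Δh = 0.20290
ρ = (0.3086 − 0.20290) / 0.04193 = 2.52 g/cm³

2.52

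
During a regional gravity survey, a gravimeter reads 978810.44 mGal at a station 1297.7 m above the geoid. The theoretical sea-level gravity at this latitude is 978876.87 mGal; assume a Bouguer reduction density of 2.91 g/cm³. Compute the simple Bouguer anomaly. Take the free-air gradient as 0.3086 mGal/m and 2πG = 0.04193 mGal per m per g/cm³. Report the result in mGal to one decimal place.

Free-air correction = 0.3086 × 1297.7 = 400.47 mGal
Free-air anomaly = 978810.44 − 978876.87 + (400.47) = 334.04 mGal
Bouguer slab correction = 0.04193 × 2.91 × 1297.7 = 158.34 mGal
Simple Bouguer anomaly = 334.04 − (158.34) = 175.70 mGal

175.7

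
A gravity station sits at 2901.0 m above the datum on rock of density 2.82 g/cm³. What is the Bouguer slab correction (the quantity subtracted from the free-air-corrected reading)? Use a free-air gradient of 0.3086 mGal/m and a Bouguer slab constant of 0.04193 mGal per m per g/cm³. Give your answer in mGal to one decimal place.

343.0

Bouguer slab correction = 0.04193 × 2.82 × 2901.0 = 343.0 mGal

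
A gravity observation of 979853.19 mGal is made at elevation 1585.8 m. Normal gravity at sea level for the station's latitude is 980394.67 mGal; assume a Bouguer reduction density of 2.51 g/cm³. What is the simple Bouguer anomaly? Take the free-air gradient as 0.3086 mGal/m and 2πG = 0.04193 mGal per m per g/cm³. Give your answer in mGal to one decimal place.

-219.0

Free-air correction = 0.3086 × 1585.8 = 489.38 mGal
Free-air anomaly = 979853.19 − 980394.67 + (489.38) = -52.10 mGal
Bouguer slab correction = 0.04193 × 2.51 × 1585.8 = 166.90 mGal
Simple Bouguer anomaly = -52.10 − (166.90) = -219.00 mGal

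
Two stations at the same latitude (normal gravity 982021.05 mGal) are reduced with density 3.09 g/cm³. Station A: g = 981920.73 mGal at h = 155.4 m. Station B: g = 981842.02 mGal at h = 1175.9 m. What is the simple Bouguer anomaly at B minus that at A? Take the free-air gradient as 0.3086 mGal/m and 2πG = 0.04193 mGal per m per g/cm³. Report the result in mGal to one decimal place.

Δg_SB(A) = 981920.73 − 982021.05 + 0.3086×155.4 − 0.04193×3.09×155.4 = -72.50 mGal
Δg_SB(B) = 981842.02 − 982021.05 + 0.3086×1175.9 − 0.04193×3.09×1175.9 = 31.50 mGal
Difference = 31.50 − (-72.50) = 104.00 mGal

104.0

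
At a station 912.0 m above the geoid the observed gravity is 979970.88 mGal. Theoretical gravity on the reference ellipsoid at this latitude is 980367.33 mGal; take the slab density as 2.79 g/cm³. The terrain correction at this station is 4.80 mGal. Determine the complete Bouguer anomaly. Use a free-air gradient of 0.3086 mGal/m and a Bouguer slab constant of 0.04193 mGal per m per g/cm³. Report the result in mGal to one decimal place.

-216.9

Free-air correction = 0.3086 × 912.0 = 281.44 mGal
Free-air anomaly = 979970.88 − 980367.33 + (281.44) = -115.01 mGal
Bouguer slab correction = 0.04193 × 2.79 × 912.0 = 106.69 mGal
Simple Bouguer anomaly = -115.01 − (106.69) = -221.70 mGal
Complete Bouguer anomaly = -221.70 + 4.80 = -216.90 mGal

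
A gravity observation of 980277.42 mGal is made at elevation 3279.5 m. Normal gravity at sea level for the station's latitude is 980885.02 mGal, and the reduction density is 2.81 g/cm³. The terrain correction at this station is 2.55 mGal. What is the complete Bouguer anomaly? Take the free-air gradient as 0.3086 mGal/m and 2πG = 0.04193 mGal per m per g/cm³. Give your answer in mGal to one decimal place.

Free-air correction = 0.3086 × 3279.5 = 1012.05 mGal
Free-air anomaly = 980277.42 − 980885.02 + (1012.05) = 404.45 mGal
Bouguer slab correction = 0.04193 × 2.81 × 3279.5 = 386.40 mGal
Simple Bouguer anomaly = 404.45 − (386.40) = 18.05 mGal
Complete Bouguer anomaly = 18.05 + 2.55 = 20.60 mGal

20.6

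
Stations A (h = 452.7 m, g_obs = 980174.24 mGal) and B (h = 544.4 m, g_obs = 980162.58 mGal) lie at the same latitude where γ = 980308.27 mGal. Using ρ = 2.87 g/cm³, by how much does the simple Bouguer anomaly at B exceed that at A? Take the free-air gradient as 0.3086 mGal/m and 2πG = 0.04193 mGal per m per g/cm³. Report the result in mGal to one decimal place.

5.6

Δg_SB(A) = 980174.24 − 980308.27 + 0.3086×452.7 − 0.04193×2.87×452.7 = -48.80 mGal
Δg_SB(B) = 980162.58 − 980308.27 + 0.3086×544.4 − 0.04193×2.87×544.4 = -43.20 mGal
Difference = -43.20 − (-48.80) = 5.60 mGal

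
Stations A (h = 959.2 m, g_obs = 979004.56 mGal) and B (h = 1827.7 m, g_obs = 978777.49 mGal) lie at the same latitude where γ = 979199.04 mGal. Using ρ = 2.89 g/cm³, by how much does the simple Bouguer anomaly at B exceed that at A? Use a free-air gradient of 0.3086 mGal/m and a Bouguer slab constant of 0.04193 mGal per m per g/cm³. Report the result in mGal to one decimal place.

Δg_SB(A) = 979004.56 − 979199.04 + 0.3086×959.2 − 0.04193×2.89×959.2 = -14.70 mGal
Δg_SB(B) = 978777.49 − 979199.04 + 0.3086×1827.7 − 0.04193×2.89×1827.7 = -79.00 mGal
Difference = -79.00 − (-14.70) = -64.30 mGal

-64.3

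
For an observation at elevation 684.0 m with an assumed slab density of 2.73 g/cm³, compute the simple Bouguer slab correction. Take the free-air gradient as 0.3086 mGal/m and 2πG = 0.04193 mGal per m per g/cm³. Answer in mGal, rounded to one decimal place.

Bouguer slab correction = 0.04193 × 2.73 × 684.0 = 78.3 mGal

78.3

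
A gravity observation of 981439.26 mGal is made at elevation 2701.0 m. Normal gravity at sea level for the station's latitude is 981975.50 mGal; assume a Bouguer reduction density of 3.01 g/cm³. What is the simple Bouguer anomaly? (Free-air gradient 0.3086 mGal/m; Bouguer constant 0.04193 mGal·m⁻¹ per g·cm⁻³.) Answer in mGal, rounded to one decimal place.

-43.6

Free-air correction = 0.3086 × 2701.0 = 833.53 mGal
Free-air anomaly = 981439.26 − 981975.50 + (833.53) = 297.29 mGal
Bouguer slab correction = 0.04193 × 3.01 × 2701.0 = 340.89 mGal
Simple Bouguer anomaly = 297.29 − (340.89) = -43.60 mGal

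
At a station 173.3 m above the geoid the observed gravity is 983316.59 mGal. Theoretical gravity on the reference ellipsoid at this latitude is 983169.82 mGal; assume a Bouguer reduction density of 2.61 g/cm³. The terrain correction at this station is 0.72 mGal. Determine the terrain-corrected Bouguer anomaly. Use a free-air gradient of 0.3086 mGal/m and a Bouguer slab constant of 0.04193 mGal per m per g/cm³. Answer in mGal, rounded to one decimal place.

182.0

Free-air correction = 0.3086 × 173.3 = 53.48 mGal
Free-air anomaly = 983316.59 − 983169.82 + (53.48) = 200.25 mGal
Bouguer slab correction = 0.04193 × 2.61 × 173.3 = 18.97 mGal
Simple Bouguer anomaly = 200.25 − (18.97) = 181.28 mGal
Complete Bouguer anomaly = 181.28 + 0.72 = 182.00 mGal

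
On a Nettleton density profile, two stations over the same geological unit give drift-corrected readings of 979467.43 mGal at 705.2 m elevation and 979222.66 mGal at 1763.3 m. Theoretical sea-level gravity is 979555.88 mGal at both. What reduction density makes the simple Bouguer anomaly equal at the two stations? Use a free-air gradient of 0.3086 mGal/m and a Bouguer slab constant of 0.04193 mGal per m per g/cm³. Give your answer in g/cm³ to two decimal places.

1.84

Δg_obs = 979222.66 − 979467.43 = -244.77 mGal over Δh = 1763.3 − 705.2 = 1058.1 m
Equal Bouguer anomalies ⇒ Δg_obs + (0.3086 − 0.04193ρ)·Δh = 0
0.3086 − 0.04193ρ = −Δg_obs/Δh = 0.23133
ρ = (0.3086 − 0.23133) / 0.04193 = 1.84 g/cm³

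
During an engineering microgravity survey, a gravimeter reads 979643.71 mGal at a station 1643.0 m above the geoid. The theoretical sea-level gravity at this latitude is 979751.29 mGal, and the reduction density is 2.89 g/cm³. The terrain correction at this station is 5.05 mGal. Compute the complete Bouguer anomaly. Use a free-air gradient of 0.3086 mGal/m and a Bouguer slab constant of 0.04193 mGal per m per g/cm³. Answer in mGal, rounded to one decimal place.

Free-air correction = 0.3086 × 1643.0 = 507.03 mGal
Free-air anomaly = 979643.71 − 979751.29 + (507.03) = 399.45 mGal
Bouguer slab correction = 0.04193 × 2.89 × 1643.0 = 199.09 mGal
Simple Bouguer anomaly = 399.45 − (199.09) = 200.36 mGal
Complete Bouguer anomaly = 200.36 + 5.05 = 205.41 mGal

205.4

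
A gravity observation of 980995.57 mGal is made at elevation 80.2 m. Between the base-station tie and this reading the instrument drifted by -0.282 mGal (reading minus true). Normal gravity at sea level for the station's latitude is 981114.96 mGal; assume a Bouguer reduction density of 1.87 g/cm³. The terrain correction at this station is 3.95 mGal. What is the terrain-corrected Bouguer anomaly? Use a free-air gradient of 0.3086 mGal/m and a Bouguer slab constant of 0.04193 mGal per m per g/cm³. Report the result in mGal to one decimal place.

-96.7

Drift-corrected reading = 980995.57 − (-0.282) = 980995.852 mGal
Free-air correction = 0.3086 × 80.2 = 24.75 mGal
Free-air anomaly = 980995.852 − 981114.96 + (24.75) = -94.358 mGal
Bouguer slab correction = 0.04193 × 1.87 × 80.2 = 6.29 mGal
Simple Bouguer anomaly = -94.358 − (6.29) = -100.648 mGal
Complete Bouguer anomaly = -100.648 + 3.95 = -96.698 mGal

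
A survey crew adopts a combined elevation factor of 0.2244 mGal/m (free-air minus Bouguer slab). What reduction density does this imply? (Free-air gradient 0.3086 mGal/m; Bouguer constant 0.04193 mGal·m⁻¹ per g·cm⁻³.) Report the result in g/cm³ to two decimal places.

0.2244 = 0.3086 − 0.04193 × ρ
ρ = (0.3086 − 0.2244) / 0.04193 = 2.01 g/cm³

2.01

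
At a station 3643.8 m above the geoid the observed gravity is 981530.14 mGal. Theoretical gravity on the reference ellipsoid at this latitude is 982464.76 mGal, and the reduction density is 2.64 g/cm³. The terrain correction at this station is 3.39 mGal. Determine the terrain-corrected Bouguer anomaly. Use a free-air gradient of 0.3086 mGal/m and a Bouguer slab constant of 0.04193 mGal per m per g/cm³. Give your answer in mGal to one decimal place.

-210.1

Free-air correction = 0.3086 × 3643.8 = 1124.48 mGal
Free-air anomaly = 981530.14 − 982464.76 + (1124.48) = 189.86 mGal
Bouguer slab correction = 0.04193 × 2.64 × 3643.8 = 403.35 mGal
Simple Bouguer anomaly = 189.86 − (403.35) = -213.49 mGal
Complete Bouguer anomaly = -213.49 + 3.39 = -210.10 mGal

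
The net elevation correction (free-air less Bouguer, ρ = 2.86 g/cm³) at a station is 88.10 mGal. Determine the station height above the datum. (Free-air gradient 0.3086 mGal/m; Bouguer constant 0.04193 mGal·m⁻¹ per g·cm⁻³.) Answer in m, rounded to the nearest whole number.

467

Combined gradient = 0.3086 − 0.04193 × 2.86 = 0.1886802 mGal/m
h = 88.10 / 0.1886802 = 466.93 m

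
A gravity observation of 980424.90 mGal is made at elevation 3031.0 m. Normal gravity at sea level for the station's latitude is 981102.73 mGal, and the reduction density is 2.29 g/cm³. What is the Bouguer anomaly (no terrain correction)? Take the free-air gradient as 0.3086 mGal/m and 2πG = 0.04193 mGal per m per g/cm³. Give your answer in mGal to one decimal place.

-33.5

Free-air correction = 0.3086 × 3031.0 = 935.37 mGal
Free-air anomaly = 980424.90 − 981102.73 + (935.37) = 257.54 mGal
Bouguer slab correction = 0.04193 × 2.29 × 3031.0 = 291.04 mGal
Simple Bouguer anomaly = 257.54 − (291.04) = -33.50 mGal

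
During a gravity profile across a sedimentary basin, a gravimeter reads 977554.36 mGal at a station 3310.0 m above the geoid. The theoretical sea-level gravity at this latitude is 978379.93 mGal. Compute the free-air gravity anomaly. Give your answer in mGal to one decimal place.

195.9

Free-air correction = 0.3086 × 3310.0 = 1021.47 mGal
Free-air anomaly = 977554.36 − 978379.93 + (1021.47) = 195.90 mGal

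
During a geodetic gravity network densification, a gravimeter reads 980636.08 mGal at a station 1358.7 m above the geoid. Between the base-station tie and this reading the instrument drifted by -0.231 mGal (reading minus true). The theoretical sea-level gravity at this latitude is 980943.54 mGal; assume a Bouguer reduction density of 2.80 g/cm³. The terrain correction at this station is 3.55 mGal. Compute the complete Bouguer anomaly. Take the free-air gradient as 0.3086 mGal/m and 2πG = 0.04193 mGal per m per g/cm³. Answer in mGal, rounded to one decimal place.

-43.9

Drift-corrected reading = 980636.08 − (-0.231) = 980636.311 mGal
Free-air correction = 0.3086 × 1358.7 = 419.29 mGal
Free-air anomaly = 980636.311 − 980943.54 + (419.29) = 112.061 mGal
Bouguer slab correction = 0.04193 × 2.80 × 1358.7 = 159.52 mGal
Simple Bouguer anomaly = 112.061 − (159.52) = -47.459 mGal
Complete Bouguer anomaly = -47.459 + 3.55 = -43.909 mGal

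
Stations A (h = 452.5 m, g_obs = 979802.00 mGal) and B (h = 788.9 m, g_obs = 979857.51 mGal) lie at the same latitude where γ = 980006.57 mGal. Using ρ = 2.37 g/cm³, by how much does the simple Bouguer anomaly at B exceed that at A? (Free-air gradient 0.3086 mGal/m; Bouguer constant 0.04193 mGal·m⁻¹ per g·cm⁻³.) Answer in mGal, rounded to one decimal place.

125.9

Δg_SB(A) = 979802.00 − 980006.57 + 0.3086×452.5 − 0.04193×2.37×452.5 = -109.90 mGal
Δg_SB(B) = 979857.51 − 980006.57 + 0.3086×788.9 − 0.04193×2.37×788.9 = 16.00 mGal
Difference = 16.00 − (-109.90) = 125.90 mGal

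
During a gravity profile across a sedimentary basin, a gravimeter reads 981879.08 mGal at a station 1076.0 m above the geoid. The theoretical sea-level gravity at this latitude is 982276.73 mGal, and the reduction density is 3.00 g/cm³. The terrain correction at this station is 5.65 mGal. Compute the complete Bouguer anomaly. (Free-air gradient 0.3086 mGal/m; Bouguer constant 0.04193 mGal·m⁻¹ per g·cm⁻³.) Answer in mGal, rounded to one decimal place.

-195.3

Free-air correction = 0.3086 × 1076.0 = 332.05 mGal
Free-air anomaly = 981879.08 − 982276.73 + (332.05) = -65.60 mGal
Bouguer slab correction = 0.04193 × 3.00 × 1076.0 = 135.35 mGal
Simple Bouguer anomaly = -65.60 − (135.35) = -200.95 mGal
Complete Bouguer anomaly = -200.95 + 5.65 = -195.30 mGal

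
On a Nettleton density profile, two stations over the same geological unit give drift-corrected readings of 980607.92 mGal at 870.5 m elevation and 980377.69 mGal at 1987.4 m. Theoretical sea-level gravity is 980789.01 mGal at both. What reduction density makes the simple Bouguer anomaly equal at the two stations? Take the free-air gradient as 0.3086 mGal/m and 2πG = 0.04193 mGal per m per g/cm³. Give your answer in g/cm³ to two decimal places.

2.44

Δg_obs = 980377.69 − 980607.92 = -230.23 mGal over Δh = 1987.4 − 870.5 = 1116.9 m
Equal Bouguer anomalies ⇒ Δg_obs + (0.3086 − 0.04193ρ)·Δh = 0
0.3086 − 0.04193ρ = −Δg_obs/Δh = 0.20613
ρ = (0.3086 − 0.20613) / 0.04193 = 2.44 g/cm³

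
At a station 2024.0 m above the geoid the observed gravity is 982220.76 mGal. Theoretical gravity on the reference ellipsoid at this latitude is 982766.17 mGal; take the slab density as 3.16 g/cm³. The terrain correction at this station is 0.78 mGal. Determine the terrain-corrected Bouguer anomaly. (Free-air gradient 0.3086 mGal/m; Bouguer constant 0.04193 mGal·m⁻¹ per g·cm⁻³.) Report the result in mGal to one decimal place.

-188.2

Free-air correction = 0.3086 × 2024.0 = 624.61 mGal
Free-air anomaly = 982220.76 − 982766.17 + (624.61) = 79.20 mGal
Bouguer slab correction = 0.04193 × 3.16 × 2024.0 = 268.18 mGal
Simple Bouguer anomaly = 79.20 − (268.18) = -188.98 mGal
Complete Bouguer anomaly = -188.98 + 0.78 = -188.20 mGal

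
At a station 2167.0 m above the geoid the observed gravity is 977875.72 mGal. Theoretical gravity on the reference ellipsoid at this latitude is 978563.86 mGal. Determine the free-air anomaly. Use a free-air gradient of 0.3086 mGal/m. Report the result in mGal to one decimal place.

-19.4

Free-air correction = 0.3086 × 2167.0 = 668.74 mGal
Free-air anomaly = 977875.72 − 978563.86 + (668.74) = -19.40 mGal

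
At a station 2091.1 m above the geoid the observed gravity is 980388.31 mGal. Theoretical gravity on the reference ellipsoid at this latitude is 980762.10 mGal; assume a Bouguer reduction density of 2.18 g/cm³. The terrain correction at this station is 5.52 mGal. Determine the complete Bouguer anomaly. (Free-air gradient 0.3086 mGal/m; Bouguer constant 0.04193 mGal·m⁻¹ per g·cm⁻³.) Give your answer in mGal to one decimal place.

Free-air correction = 0.3086 × 2091.1 = 645.31 mGal
Free-air anomaly = 980388.31 − 980762.10 + (645.31) = 271.52 mGal
Bouguer slab correction = 0.04193 × 2.18 × 2091.1 = 191.14 mGal
Simple Bouguer anomaly = 271.52 − (191.14) = 80.38 mGal
Complete Bouguer anomaly = 80.38 + 5.52 = 85.90 mGal

85.9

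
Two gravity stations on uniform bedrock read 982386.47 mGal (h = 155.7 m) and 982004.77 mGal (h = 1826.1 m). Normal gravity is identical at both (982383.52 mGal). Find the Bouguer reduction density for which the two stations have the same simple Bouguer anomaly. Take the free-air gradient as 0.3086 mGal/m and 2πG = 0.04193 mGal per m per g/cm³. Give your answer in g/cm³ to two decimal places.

Δg_obs = 982004.77 − 982386.47 = -381.70 mGal over Δh = 1826.1 − 155.7 = 1670.4 m
Equal Bouguer anomalies ⇒ Δg_obs + (0.3086 − 0.04193ρ)·Δh = 0
0.3086 − 0.04193ρ = −Δg_obs/Δh = 0.22851
ρ = (0.3086 − 0.22851) / 0.04193 = 1.91 g/cm³

1.91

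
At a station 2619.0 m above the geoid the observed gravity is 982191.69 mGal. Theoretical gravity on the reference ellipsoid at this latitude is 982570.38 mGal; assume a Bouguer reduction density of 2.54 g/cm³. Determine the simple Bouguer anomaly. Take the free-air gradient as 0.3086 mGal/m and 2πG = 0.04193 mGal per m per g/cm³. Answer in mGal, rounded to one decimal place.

Free-air correction = 0.3086 × 2619.0 = 808.22 mGal
Free-air anomaly = 982191.69 − 982570.38 + (808.22) = 429.53 mGal
Bouguer slab correction = 0.04193 × 2.54 × 2619.0 = 278.93 mGal
Simple Bouguer anomaly = 429.53 − (278.93) = 150.60 mGal

150.6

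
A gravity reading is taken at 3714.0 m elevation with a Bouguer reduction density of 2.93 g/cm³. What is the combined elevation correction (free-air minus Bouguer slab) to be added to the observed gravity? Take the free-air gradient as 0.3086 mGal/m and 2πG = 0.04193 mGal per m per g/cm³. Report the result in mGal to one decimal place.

689.9

Combined gradient = 0.3086 − 0.04193 × 2.93 = 0.1857451 mGal/m
Combined elevation correction = 0.1857451 × 3714.0 = 689.9 mGal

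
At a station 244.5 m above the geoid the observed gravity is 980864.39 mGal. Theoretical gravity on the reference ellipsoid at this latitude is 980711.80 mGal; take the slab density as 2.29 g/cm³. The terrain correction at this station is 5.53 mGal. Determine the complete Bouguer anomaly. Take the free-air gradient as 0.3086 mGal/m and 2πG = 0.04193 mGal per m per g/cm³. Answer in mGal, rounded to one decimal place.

210.1

Free-air correction = 0.3086 × 244.5 = 75.45 mGal
Free-air anomaly = 980864.39 − 980711.80 + (75.45) = 228.04 mGal
Bouguer slab correction = 0.04193 × 2.29 × 244.5 = 23.48 mGal
Simple Bouguer anomaly = 228.04 − (23.48) = 204.56 mGal
Complete Bouguer anomaly = 204.56 + 5.53 = 210.09 mGal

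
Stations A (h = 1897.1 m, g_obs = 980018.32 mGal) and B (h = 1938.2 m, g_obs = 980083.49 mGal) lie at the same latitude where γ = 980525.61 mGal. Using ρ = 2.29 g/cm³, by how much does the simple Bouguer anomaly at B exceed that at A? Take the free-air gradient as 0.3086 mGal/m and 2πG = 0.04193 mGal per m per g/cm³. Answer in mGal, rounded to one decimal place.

Δg_SB(A) = 980018.32 − 980525.61 + 0.3086×1897.1 − 0.04193×2.29×1897.1 = -104.00 mGal
Δg_SB(B) = 980083.49 − 980525.61 + 0.3086×1938.2 − 0.04193×2.29×1938.2 = -30.10 mGal
Difference = -30.10 − (-104.00) = 73.90 mGal

73.9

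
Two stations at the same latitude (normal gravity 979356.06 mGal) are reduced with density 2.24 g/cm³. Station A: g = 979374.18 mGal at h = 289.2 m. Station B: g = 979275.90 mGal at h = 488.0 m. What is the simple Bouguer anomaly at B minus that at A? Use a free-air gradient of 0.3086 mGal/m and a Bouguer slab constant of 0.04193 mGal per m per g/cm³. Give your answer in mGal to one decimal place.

-55.6

Δg_SB(A) = 979374.18 − 979356.06 + 0.3086×289.2 − 0.04193×2.24×289.2 = 80.20 mGal
Δg_SB(B) = 979275.90 − 979356.06 + 0.3086×488.0 − 0.04193×2.24×488.0 = 24.60 mGal
Difference = 24.60 − (80.20) = -55.60 mGal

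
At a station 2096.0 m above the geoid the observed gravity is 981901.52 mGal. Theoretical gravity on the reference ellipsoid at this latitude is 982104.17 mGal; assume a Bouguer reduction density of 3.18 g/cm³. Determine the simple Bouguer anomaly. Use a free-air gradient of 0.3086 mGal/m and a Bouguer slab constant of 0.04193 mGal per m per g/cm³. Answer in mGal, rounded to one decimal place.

Free-air correction = 0.3086 × 2096.0 = 646.83 mGal
Free-air anomaly = 981901.52 − 982104.17 + (646.83) = 444.18 mGal
Bouguer slab correction = 0.04193 × 3.18 × 2096.0 = 279.48 mGal
Simple Bouguer anomaly = 444.18 − (279.48) = 164.70 mGal

164.7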